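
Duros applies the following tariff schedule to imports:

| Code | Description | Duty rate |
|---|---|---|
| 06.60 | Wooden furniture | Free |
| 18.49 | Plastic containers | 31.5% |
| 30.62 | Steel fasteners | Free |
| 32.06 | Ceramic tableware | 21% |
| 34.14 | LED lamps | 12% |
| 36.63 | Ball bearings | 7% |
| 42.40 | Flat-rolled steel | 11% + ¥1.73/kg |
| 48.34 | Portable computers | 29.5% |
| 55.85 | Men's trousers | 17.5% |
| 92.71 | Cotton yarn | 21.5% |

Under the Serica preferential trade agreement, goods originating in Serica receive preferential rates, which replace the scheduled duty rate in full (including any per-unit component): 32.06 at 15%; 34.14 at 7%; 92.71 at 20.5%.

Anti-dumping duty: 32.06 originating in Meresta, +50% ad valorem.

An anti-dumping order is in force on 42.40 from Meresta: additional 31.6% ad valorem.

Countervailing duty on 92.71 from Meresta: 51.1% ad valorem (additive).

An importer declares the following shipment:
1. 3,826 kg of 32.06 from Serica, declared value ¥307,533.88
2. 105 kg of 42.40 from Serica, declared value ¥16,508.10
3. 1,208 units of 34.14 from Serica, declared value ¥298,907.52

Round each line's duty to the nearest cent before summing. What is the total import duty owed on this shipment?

¥69,051.15

Line 1 (32.06, Serica, 3,826 kg, ¥307,533.88):
Base rate for 32.06 is 21%.
Origin Serica qualifies under the Duros–Serica agreement and 32.06 is covered: preferential rate 15% applies instead.
The additional-duty order on 32.06 targets Meresta, not Serica; it does not apply.
Duty = ¥307,533.88 × 15% = ¥46,130.08.
Line 2 (42.40, Serica, 105 kg, ¥16,508.10):
Base rate for 42.40 is 11% + ¥1.73/kg.
Origin Serica is the FTA partner but 42.40 is not on the preference list; base rate stands.
The additional-duty order on 42.40 targets Meresta, not Serica; it does not apply.
Duty = ¥16,508.10 × 11% + 105 × ¥1.73 = ¥1,997.54.
Line 3 (34.14, Serica, 1,208 units, ¥298,907.52):
Base rate for 34.14 is 12%.
Origin Serica qualifies under the Duros–Serica agreement and 34.14 is covered: preferential rate 7% applies instead.
Duty = ¥298,907.52 × 7% = ¥20,923.53.
Total = ¥46,130.08 + ¥1,997.54 + ¥20,923.53 = ¥69,051.15.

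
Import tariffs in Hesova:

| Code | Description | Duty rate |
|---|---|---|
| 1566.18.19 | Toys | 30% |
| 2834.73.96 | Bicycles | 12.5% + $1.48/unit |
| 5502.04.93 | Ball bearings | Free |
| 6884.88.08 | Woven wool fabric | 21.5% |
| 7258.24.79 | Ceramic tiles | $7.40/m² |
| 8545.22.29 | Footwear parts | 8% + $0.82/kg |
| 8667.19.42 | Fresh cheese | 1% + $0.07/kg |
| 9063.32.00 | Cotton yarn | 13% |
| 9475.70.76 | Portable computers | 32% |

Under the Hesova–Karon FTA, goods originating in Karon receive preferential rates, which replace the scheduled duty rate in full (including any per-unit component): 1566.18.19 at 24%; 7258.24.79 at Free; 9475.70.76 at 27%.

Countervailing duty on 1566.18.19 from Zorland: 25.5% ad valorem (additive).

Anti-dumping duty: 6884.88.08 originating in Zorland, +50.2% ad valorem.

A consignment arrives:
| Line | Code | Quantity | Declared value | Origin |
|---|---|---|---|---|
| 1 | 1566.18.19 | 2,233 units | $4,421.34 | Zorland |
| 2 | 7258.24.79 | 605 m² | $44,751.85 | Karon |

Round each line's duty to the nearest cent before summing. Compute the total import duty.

Line 1 (1566.18.19, Zorland, 2,233 units, $4,421.34):
Base rate for 1566.18.19 is 30%.
1566.18.19 has an FTA preferential rate, but origin Zorland is not Karon; base rate stands.
Additional duty on 1566.18.19 from Zorland: +25.5%. Applied ad valorem rate: 30% + 25.5% = 55.5%.
Duty = $4,421.34 × 55.5% = $2,453.84.
Line 2 (7258.24.79, Karon, 605 m², $44,751.85):
Base rate for 7258.24.79 is $7.40/m².
Origin Karon qualifies under the Hesova–Karon agreement and 7258.24.79 is covered: preferential rate Free applies instead.
Duty = $44,751.85 × 0% = $0.00.
Total = $2,453.84 + $0.00 = $2,453.84.

$2,453.84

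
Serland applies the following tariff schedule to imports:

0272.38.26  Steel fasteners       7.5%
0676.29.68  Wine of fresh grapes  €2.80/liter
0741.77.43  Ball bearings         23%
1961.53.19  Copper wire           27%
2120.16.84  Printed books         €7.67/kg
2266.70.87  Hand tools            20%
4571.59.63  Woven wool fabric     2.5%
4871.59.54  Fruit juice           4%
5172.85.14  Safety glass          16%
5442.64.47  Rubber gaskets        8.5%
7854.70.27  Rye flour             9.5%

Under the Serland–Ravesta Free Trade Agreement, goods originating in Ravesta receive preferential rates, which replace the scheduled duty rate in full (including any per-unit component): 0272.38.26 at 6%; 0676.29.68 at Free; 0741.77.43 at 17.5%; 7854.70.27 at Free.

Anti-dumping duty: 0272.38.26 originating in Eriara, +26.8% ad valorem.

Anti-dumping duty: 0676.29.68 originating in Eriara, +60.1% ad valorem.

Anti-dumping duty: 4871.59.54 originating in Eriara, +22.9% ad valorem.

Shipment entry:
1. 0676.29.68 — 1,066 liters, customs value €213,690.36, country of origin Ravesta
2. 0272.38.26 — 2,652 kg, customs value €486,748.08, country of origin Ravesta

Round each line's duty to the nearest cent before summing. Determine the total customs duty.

€29,204.88

Line 1 (0676.29.68, Ravesta, 1,066 liters, €213,690.36):
Base rate for 0676.29.68 is €2.80/liter.
Origin Ravesta qualifies under the Serland–Ravesta agreement and 0676.29.68 is covered: preferential rate Free applies instead.
The additional-duty order on 0676.29.68 targets Eriara, not Ravesta; it does not apply.
Duty = €213,690.36 × 0% = €0.00.
Line 2 (0272.38.26, Ravesta, 2,652 kg, €486,748.08):
Base rate for 0272.38.26 is 7.5%.
Origin Ravesta qualifies under the Serland–Ravesta agreement and 0272.38.26 is covered: preferential rate 6% applies instead.
The additional-duty order on 0272.38.26 targets Eriara, not Ravesta; it does not apply.
Duty = €486,748.08 × 6% = €29,204.88.
Total = €0.00 + €29,204.88 = €29,204.88.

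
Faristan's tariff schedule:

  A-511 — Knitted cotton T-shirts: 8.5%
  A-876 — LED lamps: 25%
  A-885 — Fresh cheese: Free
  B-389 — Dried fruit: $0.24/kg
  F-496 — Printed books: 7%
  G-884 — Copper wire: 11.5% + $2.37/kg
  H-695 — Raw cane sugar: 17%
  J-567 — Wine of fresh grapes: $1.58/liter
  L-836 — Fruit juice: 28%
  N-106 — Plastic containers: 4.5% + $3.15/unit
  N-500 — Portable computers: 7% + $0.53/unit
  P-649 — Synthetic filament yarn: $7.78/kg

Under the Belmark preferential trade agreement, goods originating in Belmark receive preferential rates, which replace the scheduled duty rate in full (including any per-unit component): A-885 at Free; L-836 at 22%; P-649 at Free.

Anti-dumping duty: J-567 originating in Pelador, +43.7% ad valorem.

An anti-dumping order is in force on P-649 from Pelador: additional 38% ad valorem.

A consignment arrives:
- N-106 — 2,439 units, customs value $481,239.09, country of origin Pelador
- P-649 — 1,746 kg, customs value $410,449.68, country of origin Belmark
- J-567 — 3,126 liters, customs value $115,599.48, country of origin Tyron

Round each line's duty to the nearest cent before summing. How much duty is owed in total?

$34,277.69

Line 1 (N-106, Pelador, 2,439 units, $481,239.09):
Base rate for N-106 is 4.5% + $3.15/unit.
Duty = $481,239.09 × 4.5% + 2,439 × $3.15 = $29,338.61.
Line 2 (P-649, Belmark, 1,746 kg, $410,449.68):
Base rate for P-649 is $7.78/kg.
Origin Belmark qualifies under the Faristan–Belmark agreement and P-649 is covered: preferential rate Free applies instead.
The additional-duty order on P-649 targets Pelador, not Belmark; it does not apply.
Duty = $410,449.68 × 0% = $0.00.
Line 3 (J-567, Tyron, 3,126 liters, $115,599.48):
Base rate for J-567 is $1.58/liter.
The additional-duty order on J-567 targets Pelador, not Tyron; it does not apply.
Duty = 3,126 × $1.58 = $4,939.08.
Total = $29,338.61 + $0.00 + $4,939.08 = $34,277.69.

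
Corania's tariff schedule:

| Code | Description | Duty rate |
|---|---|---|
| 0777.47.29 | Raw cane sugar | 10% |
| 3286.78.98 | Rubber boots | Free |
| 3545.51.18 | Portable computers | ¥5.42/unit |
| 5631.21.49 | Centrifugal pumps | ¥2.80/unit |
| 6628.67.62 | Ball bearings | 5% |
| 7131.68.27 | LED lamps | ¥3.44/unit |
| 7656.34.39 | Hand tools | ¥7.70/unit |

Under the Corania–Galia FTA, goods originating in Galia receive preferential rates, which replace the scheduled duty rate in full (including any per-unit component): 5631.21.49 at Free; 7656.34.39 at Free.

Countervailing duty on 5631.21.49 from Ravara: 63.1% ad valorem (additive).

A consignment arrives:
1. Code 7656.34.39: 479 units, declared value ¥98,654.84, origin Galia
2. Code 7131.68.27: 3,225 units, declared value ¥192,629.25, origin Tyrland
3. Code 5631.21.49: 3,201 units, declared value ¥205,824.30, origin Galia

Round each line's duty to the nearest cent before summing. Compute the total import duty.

¥11,094.00

Line 1 (7656.34.39, Galia, 479 units, ¥98,654.84):
Base rate for 7656.34.39 is ¥7.70/unit.
Origin Galia qualifies under the Corania–Galia agreement and 7656.34.39 is covered: preferential rate Free applies instead.
Duty = ¥98,654.84 × 0% = ¥0.00.
Line 2 (7131.68.27, Tyrland, 3,225 units, ¥192,629.25):
Base rate for 7131.68.27 is ¥3.44/unit.
Duty = 3,225 × ¥3.44 = ¥11,094.00.
Line 3 (5631.21.49, Galia, 3,201 units, ¥205,824.30):
Base rate for 5631.21.49 is ¥2.80/unit.
Origin Galia qualifies under the Corania–Galia agreement and 5631.21.49 is covered: preferential rate Free applies instead.
The additional-duty order on 5631.21.49 targets Ravara, not Galia; it does not apply.
Duty = ¥205,824.30 × 0% = ¥0.00.
Total = ¥0.00 + ¥11,094.00 + ¥0.00 = ¥11,094.00.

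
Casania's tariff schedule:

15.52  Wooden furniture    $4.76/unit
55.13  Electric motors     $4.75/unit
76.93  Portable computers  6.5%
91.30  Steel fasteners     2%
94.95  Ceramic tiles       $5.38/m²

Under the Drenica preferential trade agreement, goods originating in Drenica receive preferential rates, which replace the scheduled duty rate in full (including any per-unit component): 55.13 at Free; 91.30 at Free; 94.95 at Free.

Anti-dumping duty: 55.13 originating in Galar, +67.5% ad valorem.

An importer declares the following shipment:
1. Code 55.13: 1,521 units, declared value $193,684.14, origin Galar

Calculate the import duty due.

$137,961.54

Line 1 (55.13, Galar, 1,521 units, $193,684.14):
Base rate for 55.13 is $4.75/unit.
55.13 has an FTA preferential rate, but origin Galar is not Drenica; base rate stands.
Additional duty on 55.13 from Galar: +67.5% ad valorem. Applied ad valorem rate = 67.5%.
Duty = $193,684.14 × 67.5% + 1,521 × $4.75 = $137,961.54.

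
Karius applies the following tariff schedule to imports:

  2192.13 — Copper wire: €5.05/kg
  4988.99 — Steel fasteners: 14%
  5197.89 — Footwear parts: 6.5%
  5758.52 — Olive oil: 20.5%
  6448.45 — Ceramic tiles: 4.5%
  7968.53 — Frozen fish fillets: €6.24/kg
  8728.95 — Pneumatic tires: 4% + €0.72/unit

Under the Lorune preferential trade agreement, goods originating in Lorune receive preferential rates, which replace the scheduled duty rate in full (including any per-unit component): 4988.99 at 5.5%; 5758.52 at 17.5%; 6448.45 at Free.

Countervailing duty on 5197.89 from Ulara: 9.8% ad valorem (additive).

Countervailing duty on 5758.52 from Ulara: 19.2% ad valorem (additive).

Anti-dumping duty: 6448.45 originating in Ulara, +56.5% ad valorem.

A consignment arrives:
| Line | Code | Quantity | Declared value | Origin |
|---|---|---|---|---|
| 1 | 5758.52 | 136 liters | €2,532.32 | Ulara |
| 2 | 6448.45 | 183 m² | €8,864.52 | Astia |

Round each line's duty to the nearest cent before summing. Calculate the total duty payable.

Line 1 (5758.52, Ulara, 136 liters, €2,532.32):
Base rate for 5758.52 is 20.5%.
5758.52 has an FTA preferential rate, but origin Ulara is not Lorune; base rate stands.
Additional duty on 5758.52 from Ulara: +19.2%. Applied ad valorem rate: 20.5% + 19.2% = 39.7%.
Duty = €2,532.32 × 39.7% = €1,005.33.
Line 2 (6448.45, Astia, 183 m², €8,864.52):
Base rate for 6448.45 is 4.5%.
6448.45 has an FTA preferential rate, but origin Astia is not Lorune; base rate stands.
The additional-duty order on 6448.45 targets Ulara, not Astia; it does not apply.
Duty = €8,864.52 × 4.5% = €398.90.
Total = €1,005.33 + €398.90 = €1,404.23.

€1,404.23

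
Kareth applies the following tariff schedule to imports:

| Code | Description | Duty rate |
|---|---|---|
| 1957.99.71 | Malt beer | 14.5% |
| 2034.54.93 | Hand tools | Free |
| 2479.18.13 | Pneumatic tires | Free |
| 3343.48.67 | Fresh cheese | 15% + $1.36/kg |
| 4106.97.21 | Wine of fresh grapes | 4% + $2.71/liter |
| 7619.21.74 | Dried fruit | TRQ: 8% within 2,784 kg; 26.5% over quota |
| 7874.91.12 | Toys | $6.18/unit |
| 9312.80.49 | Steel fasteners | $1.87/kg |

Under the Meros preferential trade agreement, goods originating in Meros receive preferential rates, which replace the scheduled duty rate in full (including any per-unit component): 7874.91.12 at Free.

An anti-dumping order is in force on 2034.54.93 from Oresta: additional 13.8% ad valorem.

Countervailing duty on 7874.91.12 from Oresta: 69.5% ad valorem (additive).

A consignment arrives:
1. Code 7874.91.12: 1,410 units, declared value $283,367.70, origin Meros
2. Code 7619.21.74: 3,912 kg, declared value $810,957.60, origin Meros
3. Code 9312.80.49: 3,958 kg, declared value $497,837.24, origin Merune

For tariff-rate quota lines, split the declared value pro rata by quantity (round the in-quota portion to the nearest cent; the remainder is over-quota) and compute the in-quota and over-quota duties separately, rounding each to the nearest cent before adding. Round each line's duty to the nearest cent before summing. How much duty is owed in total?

Line 1 (7874.91.12, Meros, 1,410 units, $283,367.70):
Base rate for 7874.91.12 is $6.18/unit.
Origin Meros qualifies under the Kareth–Meros agreement and 7874.91.12 is covered: preferential rate Free applies instead.
The additional-duty order on 7874.91.12 targets Oresta, not Meros; it does not apply.
Duty = $283,367.70 × 0% = $0.00.
Line 2 (7619.21.74, Meros, 3,912 kg, $810,957.60):
Code 7619.21.74 is under a tariff-rate quota (threshold 2,784 kg). In-quota: 2,784 kg at 8%; over-quota: 1,128 kg at 26.5%.
Pro-rata value split: in-quota = $810,957.60 × 2,784/3,912 = $577,123.20; over-quota = $810,957.60 − $577,123.20 = $233,834.40.
In-quota duty = $577,123.20 × 8% = $46,169.86. Over-quota duty = $233,834.40 × 26.5% = $61,966.12.
Line duty = $46,169.86 + $61,966.12 = $108,135.98.
Line 3 (9312.80.49, Merune, 3,958 kg, $497,837.24):
Base rate for 9312.80.49 is $1.87/kg.
Duty = 3,958 × $1.87 = $7,401.46.
Total = $0.00 + $108,135.98 + $7,401.46 = $115,537.44.

$115,537.44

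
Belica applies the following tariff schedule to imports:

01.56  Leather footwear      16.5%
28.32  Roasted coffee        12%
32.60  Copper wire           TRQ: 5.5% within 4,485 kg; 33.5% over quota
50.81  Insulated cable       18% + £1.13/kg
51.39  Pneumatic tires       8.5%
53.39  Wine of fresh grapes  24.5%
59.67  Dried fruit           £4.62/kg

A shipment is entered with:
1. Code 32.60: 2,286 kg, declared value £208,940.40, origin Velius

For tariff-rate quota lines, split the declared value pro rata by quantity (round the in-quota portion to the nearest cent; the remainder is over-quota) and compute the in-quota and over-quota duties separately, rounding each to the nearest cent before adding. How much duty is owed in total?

Line 1 (32.60, Velius, 2,286 kg, £208,940.40):
Code 32.60 is under a tariff-rate quota (threshold 4,485 kg). Quantity 2,286 kg is within the quota, so the in-quota rate 5.5% applies to the full value.
Duty = £208,940.40 × 5.5% = £11,491.72.

£11,491.72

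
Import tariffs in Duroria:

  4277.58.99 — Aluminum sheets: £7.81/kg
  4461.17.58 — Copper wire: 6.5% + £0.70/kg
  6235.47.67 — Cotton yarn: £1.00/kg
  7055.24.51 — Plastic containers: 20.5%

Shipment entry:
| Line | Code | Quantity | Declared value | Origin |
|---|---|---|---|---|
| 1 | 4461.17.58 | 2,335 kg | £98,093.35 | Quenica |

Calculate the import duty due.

Line 1 (4461.17.58, Quenica, 2,335 kg, £98,093.35):
Base rate for 4461.17.58 is 6.5% + £0.70/kg.
Duty = £98,093.35 × 6.5% + 2,335 × £0.70 = £8,010.57.

£8,010.57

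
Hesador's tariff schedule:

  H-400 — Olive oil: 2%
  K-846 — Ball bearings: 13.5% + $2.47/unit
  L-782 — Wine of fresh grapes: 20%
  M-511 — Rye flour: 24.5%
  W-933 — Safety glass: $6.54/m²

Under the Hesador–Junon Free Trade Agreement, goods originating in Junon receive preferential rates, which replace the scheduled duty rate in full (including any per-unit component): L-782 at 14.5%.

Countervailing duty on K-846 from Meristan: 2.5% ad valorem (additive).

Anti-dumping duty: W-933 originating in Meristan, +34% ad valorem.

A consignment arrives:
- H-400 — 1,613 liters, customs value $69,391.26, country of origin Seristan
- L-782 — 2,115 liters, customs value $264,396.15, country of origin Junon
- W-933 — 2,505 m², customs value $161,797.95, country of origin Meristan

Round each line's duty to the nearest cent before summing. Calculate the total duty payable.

Line 1 (H-400, Seristan, 1,613 liters, $69,391.26):
Base rate for H-400 is 2%.
Duty = $69,391.26 × 2% = $1,387.83.
Line 2 (L-782, Junon, 2,115 liters, $264,396.15):
Base rate for L-782 is 20%.
Origin Junon qualifies under the Hesador–Junon agreement and L-782 is covered: preferential rate 14.5% applies instead.
Duty = $264,396.15 × 14.5% = $38,337.44.
Line 3 (W-933, Meristan, 2,505 m², $161,797.95):
Base rate for W-933 is $6.54/m².
Additional duty on W-933 from Meristan: +34% ad valorem. Applied ad valorem rate = 34%.
Duty = $161,797.95 × 34% + 2,505 × $6.54 = $71,394.00.
Total = $1,387.83 + $38,337.44 + $71,394.00 = $111,119.27.

$111,119.27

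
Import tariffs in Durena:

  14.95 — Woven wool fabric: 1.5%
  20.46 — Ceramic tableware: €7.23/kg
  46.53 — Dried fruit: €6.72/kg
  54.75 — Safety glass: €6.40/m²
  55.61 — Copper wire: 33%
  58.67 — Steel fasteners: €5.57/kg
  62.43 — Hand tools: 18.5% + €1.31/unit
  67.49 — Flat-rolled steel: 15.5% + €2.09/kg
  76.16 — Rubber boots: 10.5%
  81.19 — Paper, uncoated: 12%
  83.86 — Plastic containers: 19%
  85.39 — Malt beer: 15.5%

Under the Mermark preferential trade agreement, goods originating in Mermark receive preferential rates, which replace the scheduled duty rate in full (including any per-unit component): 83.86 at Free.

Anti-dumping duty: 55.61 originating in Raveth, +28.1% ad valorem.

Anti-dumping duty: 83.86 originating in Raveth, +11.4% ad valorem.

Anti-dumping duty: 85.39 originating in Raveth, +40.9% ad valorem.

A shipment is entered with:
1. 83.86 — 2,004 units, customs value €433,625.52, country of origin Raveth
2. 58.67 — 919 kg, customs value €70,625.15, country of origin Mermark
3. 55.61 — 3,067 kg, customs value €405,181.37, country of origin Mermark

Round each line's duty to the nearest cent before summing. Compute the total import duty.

Line 1 (83.86, Raveth, 2,004 units, €433,625.52):
Base rate for 83.86 is 19%.
83.86 has an FTA preferential rate, but origin Raveth is not Mermark; base rate stands.
Additional duty on 83.86 from Raveth: +11.4%. Applied ad valorem rate: 19% + 11.4% = 30.4%.
Duty = €433,625.52 × 30.4% = €131,822.16.
Line 2 (58.67, Mermark, 919 kg, €70,625.15):
Base rate for 58.67 is €5.57/kg.
Origin Mermark is the FTA partner but 58.67 is not on the preference list; base rate stands.
Duty = 919 × €5.57 = €5,118.83.
Line 3 (55.61, Mermark, 3,067 kg, €405,181.37):
Base rate for 55.61 is 33%.
Origin Mermark is the FTA partner but 55.61 is not on the preference list; base rate stands.
The additional-duty order on 55.61 targets Raveth, not Mermark; it does not apply.
Duty = €405,181.37 × 33% = €133,709.85.
Total = €131,822.16 + €5,118.83 + €133,709.85 = €270,650.84.

€270,650.84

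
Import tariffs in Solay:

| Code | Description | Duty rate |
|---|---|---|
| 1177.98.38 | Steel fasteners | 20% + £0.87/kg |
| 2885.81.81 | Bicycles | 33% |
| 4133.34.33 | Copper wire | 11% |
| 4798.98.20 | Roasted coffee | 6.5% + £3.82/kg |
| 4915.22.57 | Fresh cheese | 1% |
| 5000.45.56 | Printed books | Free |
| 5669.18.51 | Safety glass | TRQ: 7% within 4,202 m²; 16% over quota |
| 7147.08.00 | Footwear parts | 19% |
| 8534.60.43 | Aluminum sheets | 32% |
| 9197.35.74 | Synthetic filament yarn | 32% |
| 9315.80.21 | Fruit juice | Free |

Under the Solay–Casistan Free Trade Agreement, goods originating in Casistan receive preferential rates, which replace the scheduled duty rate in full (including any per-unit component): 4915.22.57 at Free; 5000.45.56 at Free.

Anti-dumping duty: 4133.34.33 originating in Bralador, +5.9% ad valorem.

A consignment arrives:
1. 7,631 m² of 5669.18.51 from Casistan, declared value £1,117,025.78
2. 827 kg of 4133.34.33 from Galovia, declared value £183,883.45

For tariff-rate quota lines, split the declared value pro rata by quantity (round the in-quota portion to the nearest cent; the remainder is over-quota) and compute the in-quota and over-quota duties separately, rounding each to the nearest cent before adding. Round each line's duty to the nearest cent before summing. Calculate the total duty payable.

Line 1 (5669.18.51, Casistan, 7,631 m², £1,117,025.78):
Code 5669.18.51 is under a tariff-rate quota (threshold 4,202 m²). In-quota: 4,202 m² at 7%; over-quota: 3,429 m² at 16%.
Pro-rata value split: in-quota = £1,117,025.78 × 4,202/7,631 = £615,088.76; over-quota = £1,117,025.78 − £615,088.76 = £501,937.02.
In-quota duty = £615,088.76 × 7% = £43,056.21. Over-quota duty = £501,937.02 × 16% = £80,309.92.
Line duty = £43,056.21 + £80,309.92 = £123,366.13.
Line 2 (4133.34.33, Galovia, 827 kg, £183,883.45):
Base rate for 4133.34.33 is 11%.
The additional-duty order on 4133.34.33 targets Bralador, not Galovia; it does not apply.
Duty = £183,883.45 × 11% = £20,227.18.
Total = £123,366.13 + £20,227.18 = £143,593.31.

£143,593.31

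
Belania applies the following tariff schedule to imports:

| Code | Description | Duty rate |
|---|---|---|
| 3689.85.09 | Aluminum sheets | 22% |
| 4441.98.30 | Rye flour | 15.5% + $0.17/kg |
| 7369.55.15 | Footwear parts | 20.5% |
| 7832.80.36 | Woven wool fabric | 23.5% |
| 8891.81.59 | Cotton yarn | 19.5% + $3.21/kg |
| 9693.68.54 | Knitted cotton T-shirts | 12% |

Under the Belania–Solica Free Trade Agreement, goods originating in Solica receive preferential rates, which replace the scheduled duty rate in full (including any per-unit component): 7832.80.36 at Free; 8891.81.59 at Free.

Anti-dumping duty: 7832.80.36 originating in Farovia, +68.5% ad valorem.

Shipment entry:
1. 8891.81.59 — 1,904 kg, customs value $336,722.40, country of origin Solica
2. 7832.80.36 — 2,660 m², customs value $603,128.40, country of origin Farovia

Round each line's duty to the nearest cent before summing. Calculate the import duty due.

$554,878.13

Line 1 (8891.81.59, Solica, 1,904 kg, $336,722.40):
Base rate for 8891.81.59 is 19.5% + $3.21/kg.
Origin Solica qualifies under the Belania–Solica agreement and 8891.81.59 is covered: preferential rate Free applies instead.
Duty = $336,722.40 × 0% = $0.00.
Line 2 (7832.80.36, Farovia, 2,660 m², $603,128.40):
Base rate for 7832.80.36 is 23.5%.
7832.80.36 has an FTA preferential rate, but origin Farovia is not Solica; base rate stands.
Additional duty on 7832.80.36 from Farovia: +68.5%. Applied ad valorem rate: 23.5% + 68.5% = 92%.
Duty = $603,128.40 × 92% = $554,878.13.
Total = $0.00 + $554,878.13 = $554,878.13.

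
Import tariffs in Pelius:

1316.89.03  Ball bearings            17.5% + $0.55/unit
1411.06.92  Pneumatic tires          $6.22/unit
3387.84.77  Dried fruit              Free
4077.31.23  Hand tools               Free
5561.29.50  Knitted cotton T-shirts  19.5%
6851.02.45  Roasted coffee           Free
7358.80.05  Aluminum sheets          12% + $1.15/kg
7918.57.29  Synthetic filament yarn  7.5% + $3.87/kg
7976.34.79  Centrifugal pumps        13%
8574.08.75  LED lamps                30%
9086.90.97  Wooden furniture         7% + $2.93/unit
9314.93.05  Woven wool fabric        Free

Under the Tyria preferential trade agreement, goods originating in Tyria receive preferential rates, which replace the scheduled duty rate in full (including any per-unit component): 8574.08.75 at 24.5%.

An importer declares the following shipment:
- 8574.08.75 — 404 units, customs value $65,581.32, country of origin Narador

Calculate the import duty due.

Line 1 (8574.08.75, Narador, 404 units, $65,581.32):
Base rate for 8574.08.75 is 30%.
8574.08.75 has an FTA preferential rate, but origin Narador is not Tyria; base rate stands.
Duty = $65,581.32 × 30% = $19,674.40.

$19,674.40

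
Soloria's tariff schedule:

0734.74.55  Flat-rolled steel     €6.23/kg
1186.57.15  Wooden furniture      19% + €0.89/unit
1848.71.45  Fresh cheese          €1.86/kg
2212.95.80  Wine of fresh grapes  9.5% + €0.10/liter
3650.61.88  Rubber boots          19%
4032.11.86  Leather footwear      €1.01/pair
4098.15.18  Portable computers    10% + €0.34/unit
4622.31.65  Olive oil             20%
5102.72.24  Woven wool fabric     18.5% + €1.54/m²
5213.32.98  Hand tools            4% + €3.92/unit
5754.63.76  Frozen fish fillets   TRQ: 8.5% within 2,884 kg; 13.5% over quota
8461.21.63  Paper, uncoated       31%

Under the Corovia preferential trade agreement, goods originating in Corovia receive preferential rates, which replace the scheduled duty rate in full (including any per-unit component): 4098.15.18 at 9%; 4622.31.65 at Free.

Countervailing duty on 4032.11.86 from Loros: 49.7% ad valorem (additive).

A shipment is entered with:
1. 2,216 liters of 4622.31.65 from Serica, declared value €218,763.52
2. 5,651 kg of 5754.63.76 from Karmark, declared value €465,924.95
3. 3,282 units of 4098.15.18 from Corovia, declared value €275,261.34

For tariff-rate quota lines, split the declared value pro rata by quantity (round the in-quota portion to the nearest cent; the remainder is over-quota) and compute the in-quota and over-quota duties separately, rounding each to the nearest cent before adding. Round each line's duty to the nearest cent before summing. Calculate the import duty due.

Line 1 (4622.31.65, Serica, 2,216 liters, €218,763.52):
Base rate for 4622.31.65 is 20%.
4622.31.65 has an FTA preferential rate, but origin Serica is not Corovia; base rate stands.
Duty = €218,763.52 × 20% = €43,752.70.
Line 2 (5754.63.76, Karmark, 5,651 kg, €465,924.95):
Code 5754.63.76 is under a tariff-rate quota (threshold 2,884 kg). In-quota: 2,884 kg at 8.5%; over-quota: 2,767 kg at 13.5%.
Pro-rata value split: in-quota = €465,924.95 × 2,884/5,651 = €237,785.80; over-quota = €465,924.95 − €237,785.80 = €228,139.15.
In-quota duty = €237,785.80 × 8.5% = €20,211.79. Over-quota duty = €228,139.15 × 13.5% = €30,798.79.
Line duty = €20,211.79 + €30,798.79 = €51,010.58.
Line 3 (4098.15.18, Corovia, 3,282 units, €275,261.34):
Base rate for 4098.15.18 is 10% + €0.34/unit.
Origin Corovia qualifies under the Soloria–Corovia agreement and 4098.15.18 is covered: preferential rate 9% applies instead.
Duty = €275,261.34 × 9% = €24,773.52.
Total = €43,752.70 + €51,010.58 + €24,773.52 = €119,536.80.

€119,536.80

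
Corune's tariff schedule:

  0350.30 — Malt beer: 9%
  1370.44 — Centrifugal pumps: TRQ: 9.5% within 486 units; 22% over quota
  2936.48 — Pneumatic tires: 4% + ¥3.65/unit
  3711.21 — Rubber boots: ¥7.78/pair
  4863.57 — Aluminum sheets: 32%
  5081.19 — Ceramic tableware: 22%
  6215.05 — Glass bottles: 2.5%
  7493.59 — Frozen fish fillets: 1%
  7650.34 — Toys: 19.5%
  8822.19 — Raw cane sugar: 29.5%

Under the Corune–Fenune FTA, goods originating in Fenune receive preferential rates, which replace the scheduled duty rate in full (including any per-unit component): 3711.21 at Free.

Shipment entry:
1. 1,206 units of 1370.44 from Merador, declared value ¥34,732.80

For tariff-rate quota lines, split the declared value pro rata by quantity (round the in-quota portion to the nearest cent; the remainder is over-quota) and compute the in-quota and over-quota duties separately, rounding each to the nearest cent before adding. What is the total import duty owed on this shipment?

Line 1 (1370.44, Merador, 1,206 units, ¥34,732.80):
Code 1370.44 is under a tariff-rate quota (threshold 486 units). In-quota: 486 units at 9.5%; over-quota: 720 units at 22%.
Pro-rata value split: in-quota = ¥34,732.80 × 486/1,206 = ¥13,996.80; over-quota = ¥34,732.80 − ¥13,996.80 = ¥20,736.00.
In-quota duty = ¥13,996.80 × 9.5% = ¥1,329.70. Over-quota duty = ¥20,736.00 × 22% = ¥4,561.92.
Line duty = ¥1,329.70 + ¥4,561.92 = ¥5,891.62.

¥5,891.62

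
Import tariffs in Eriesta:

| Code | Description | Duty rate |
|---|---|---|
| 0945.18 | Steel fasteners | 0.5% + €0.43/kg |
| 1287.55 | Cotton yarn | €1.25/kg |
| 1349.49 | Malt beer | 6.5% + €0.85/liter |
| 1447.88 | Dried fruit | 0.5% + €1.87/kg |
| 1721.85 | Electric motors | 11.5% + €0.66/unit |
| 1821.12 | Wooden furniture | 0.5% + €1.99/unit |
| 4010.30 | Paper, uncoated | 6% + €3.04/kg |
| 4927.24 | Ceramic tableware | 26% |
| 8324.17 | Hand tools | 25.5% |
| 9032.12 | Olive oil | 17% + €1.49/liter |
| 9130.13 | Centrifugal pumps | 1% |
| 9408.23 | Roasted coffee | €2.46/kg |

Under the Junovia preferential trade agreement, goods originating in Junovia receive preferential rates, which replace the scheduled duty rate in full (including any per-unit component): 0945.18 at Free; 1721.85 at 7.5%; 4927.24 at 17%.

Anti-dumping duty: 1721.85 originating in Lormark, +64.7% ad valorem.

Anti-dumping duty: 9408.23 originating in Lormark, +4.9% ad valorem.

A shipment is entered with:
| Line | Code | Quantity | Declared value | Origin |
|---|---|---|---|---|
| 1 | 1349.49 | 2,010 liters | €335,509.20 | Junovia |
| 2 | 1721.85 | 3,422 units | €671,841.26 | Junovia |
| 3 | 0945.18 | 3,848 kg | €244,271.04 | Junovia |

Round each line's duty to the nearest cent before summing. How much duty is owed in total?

Line 1 (1349.49, Junovia, 2,010 liters, €335,509.20):
Base rate for 1349.49 is 6.5% + €0.85/liter.
Origin Junovia is the FTA partner but 1349.49 is not on the preference list; base rate stands.
Duty = €335,509.20 × 6.5% + 2,010 × €0.85 = €23,516.60.
Line 2 (1721.85, Junovia, 3,422 units, €671,841.26):
Base rate for 1721.85 is 11.5% + €0.66/unit.
Origin Junovia qualifies under the Eriesta–Junovia agreement and 1721.85 is covered: preferential rate 7.5% applies instead.
The additional-duty order on 1721.85 targets Lormark, not Junovia; it does not apply.
Duty = €671,841.26 × 7.5% = €50,388.09.
Line 3 (0945.18, Junovia, 3,848 kg, €244,271.04):
Base rate for 0945.18 is 0.5% + €0.43/kg.
Origin Junovia qualifies under the Eriesta–Junovia agreement and 0945.18 is covered: preferential rate Free applies instead.
Duty = €244,271.04 × 0% = €0.00.
Total = €23,516.60 + €50,388.09 + €0.00 = €73,904.69.

€73,904.69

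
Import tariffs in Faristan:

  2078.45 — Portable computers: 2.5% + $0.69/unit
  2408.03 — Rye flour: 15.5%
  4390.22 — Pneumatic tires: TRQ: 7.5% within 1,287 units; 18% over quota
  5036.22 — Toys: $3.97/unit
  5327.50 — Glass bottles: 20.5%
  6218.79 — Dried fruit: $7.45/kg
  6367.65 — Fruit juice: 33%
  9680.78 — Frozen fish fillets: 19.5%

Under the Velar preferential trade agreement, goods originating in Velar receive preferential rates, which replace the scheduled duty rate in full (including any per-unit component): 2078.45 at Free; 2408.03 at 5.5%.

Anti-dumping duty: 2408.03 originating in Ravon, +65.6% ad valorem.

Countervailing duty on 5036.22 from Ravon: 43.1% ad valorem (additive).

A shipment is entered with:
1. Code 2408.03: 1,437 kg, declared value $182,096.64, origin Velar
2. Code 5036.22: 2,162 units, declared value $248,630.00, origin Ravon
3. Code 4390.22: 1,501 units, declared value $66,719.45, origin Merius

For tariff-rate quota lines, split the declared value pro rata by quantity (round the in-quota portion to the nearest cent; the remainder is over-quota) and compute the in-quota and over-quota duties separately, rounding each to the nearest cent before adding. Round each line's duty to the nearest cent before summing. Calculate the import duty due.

Line 1 (2408.03, Velar, 1,437 kg, $182,096.64):
Base rate for 2408.03 is 15.5%.
Origin Velar qualifies under the Faristan–Velar agreement and 2408.03 is covered: preferential rate 5.5% applies instead.
The additional-duty order on 2408.03 targets Ravon, not Velar; it does not apply.
Duty = $182,096.64 × 5.5% = $10,015.32.
Line 2 (5036.22, Ravon, 2,162 units, $248,630.00):
Base rate for 5036.22 is $3.97/unit.
Additional duty on 5036.22 from Ravon: +43.1% ad valorem. Applied ad valorem rate = 43.1%.
Duty = $248,630.00 × 43.1% + 2,162 × $3.97 = $115,742.67.
Line 3 (4390.22, Merius, 1,501 units, $66,719.45):
Code 4390.22 is under a tariff-rate quota (threshold 1,287 units). In-quota: 1,287 units at 7.5%; over-quota: 214 units at 18%.
Pro-rata value split: in-quota = $66,719.45 × 1,287/1,501 = $57,207.15; over-quota = $66,719.45 − $57,207.15 = $9,512.30.
In-quota duty = $57,207.15 × 7.5% = $4,290.54. Over-quota duty = $9,512.30 × 18% = $1,712.21.
Line duty = $4,290.54 + $1,712.21 = $6,002.75.
Total = $10,015.32 + $115,742.67 + $6,002.75 = $131,760.74.

$131,760.74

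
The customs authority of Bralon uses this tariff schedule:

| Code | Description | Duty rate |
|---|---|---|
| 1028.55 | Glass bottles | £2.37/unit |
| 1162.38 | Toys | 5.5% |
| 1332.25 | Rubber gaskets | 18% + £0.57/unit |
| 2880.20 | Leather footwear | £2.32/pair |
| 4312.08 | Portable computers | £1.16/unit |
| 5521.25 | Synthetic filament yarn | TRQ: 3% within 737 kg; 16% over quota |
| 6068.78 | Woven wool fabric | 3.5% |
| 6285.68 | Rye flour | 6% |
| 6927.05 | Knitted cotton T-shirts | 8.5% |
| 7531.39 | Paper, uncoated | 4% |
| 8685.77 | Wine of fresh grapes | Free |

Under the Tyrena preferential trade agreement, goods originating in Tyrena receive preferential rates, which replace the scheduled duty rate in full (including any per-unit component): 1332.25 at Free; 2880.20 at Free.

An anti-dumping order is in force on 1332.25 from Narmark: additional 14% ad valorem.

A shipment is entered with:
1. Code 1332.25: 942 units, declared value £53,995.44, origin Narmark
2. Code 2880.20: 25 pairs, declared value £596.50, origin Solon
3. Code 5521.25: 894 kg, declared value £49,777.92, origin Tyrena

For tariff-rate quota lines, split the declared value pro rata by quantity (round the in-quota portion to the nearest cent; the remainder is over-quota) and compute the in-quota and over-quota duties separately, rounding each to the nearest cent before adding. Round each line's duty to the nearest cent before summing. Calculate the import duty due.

£20,503.24

Line 1 (1332.25, Narmark, 942 units, £53,995.44):
Base rate for 1332.25 is 18% + £0.57/unit.
1332.25 has an FTA preferential rate, but origin Narmark is not Tyrena; base rate stands.
Additional duty on 1332.25 from Narmark: +14%. Applied ad valorem rate: 18% + 14% = 32%.
Duty = £53,995.44 × 32% + 942 × £0.57 = £17,815.48.
Line 2 (2880.20, Solon, 25 pairs, £596.50):
Base rate for 2880.20 is £2.32/pair.
2880.20 has an FTA preferential rate, but origin Solon is not Tyrena; base rate stands.
Duty = 25 × £2.32 = £58.00.
Line 3 (5521.25, Tyrena, 894 kg, £49,777.92):
Code 5521.25 is under a tariff-rate quota (threshold 737 kg). In-quota: 737 kg at 3%; over-quota: 157 kg at 16%.
Pro-rata value split: in-quota = £49,777.92 × 737/894 = £41,036.16; over-quota = £49,777.92 − £41,036.16 = £8,741.76.
In-quota duty = £41,036.16 × 3% = £1,231.08. Over-quota duty = £8,741.76 × 16% = £1,398.68.
Line duty = £1,231.08 + £1,398.68 = £2,629.76.
Total = £17,815.48 + £58.00 + £2,629.76 = £20,503.24.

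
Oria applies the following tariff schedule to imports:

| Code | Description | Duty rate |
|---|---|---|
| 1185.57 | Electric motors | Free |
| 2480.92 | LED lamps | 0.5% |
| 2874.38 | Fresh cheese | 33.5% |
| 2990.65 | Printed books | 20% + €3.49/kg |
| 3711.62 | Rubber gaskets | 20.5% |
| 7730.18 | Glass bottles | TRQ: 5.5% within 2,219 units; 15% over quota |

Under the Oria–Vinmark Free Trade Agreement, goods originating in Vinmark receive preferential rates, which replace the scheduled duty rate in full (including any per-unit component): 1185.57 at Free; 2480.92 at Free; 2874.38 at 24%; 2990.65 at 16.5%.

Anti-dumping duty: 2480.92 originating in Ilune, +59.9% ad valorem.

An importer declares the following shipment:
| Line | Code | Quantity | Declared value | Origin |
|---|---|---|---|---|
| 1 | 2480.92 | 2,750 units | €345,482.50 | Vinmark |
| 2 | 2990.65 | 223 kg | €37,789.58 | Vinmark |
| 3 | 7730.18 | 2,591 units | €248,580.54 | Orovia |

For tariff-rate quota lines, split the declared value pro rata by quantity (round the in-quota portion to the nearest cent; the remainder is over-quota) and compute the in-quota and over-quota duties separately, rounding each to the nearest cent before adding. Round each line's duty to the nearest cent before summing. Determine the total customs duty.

€23,297.73

Line 1 (2480.92, Vinmark, 2,750 units, €345,482.50):
Base rate for 2480.92 is 0.5%.
Origin Vinmark qualifies under the Oria–Vinmark agreement and 2480.92 is covered: preferential rate Free applies instead.
The additional-duty order on 2480.92 targets Ilune, not Vinmark; it does not apply.
Duty = €345,482.50 × 0% = €0.00.
Line 2 (2990.65, Vinmark, 223 kg, €37,789.58):
Base rate for 2990.65 is 20% + €3.49/kg.
Origin Vinmark qualifies under the Oria–Vinmark agreement and 2990.65 is covered: preferential rate 16.5% applies instead.
Duty = €37,789.58 × 16.5% = €6,235.28.
Line 3 (7730.18, Orovia, 2,591 units, €248,580.54):
Code 7730.18 is under a tariff-rate quota (threshold 2,219 units). In-quota: 2,219 units at 5.5%; over-quota: 372 units at 15%.
Pro-rata value split: in-quota = €248,580.54 × 2,219/2,591 = €212,890.86; over-quota = €248,580.54 − €212,890.86 = €35,689.68.
In-quota duty = €212,890.86 × 5.5% = €11,709.00. Over-quota duty = €35,689.68 × 15% = €5,353.45.
Line duty = €11,709.00 + €5,353.45 = €17,062.45.
Total = €0.00 + €6,235.28 + €17,062.45 = €23,297.73.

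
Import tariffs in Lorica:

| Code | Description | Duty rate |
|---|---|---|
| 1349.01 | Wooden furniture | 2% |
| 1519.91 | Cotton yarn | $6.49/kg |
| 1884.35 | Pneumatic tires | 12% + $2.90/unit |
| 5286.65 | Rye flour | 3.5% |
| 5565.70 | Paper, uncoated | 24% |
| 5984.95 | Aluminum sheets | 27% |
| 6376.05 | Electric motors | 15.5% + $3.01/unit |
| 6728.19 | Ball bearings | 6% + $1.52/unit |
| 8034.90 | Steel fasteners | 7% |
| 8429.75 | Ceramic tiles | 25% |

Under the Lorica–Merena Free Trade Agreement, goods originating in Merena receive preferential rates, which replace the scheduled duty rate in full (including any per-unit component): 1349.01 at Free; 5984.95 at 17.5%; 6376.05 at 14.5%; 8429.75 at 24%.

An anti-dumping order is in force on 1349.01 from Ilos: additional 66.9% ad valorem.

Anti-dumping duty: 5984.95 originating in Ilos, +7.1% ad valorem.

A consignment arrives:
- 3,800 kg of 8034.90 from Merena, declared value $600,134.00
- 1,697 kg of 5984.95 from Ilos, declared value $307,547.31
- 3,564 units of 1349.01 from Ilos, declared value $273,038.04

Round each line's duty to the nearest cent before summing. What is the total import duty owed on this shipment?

Line 1 (8034.90, Merena, 3,800 kg, $600,134.00):
Base rate for 8034.90 is 7%.
Origin Merena is the FTA partner but 8034.90 is not on the preference list; base rate stands.
Duty = $600,134.00 × 7% = $42,009.38.
Line 2 (5984.95, Ilos, 1,697 kg, $307,547.31):
Base rate for 5984.95 is 27%.
5984.95 has an FTA preferential rate, but origin Ilos is not Merena; base rate stands.
Additional duty on 5984.95 from Ilos: +7.1%. Applied ad valorem rate: 27% + 7.1% = 34.1%.
Duty = $307,547.31 × 34.1% = $104,873.63.
Line 3 (1349.01, Ilos, 3,564 units, $273,038.04):
Base rate for 1349.01 is 2%.
1349.01 has an FTA preferential rate, but origin Ilos is not Merena; base rate stands.
Additional duty on 1349.01 from Ilos: +66.9%. Applied ad valorem rate: 2% + 66.9% = 68.9%.
Duty = $273,038.04 × 68.9% = $188,123.21.
Total = $42,009.38 + $104,873.63 + $188,123.21 = $335,006.22.

$335,006.22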